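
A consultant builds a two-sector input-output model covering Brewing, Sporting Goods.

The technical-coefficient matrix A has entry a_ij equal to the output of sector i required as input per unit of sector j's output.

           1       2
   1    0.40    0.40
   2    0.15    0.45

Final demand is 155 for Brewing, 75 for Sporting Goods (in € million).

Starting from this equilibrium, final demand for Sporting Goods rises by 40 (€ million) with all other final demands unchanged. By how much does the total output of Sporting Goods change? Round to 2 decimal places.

I − A =
  [   0.60    -0.40]
  [  -0.15     0.55]
det(I−A) = (0.60)(0.55) − (-0.40)(-0.15) = 0.2700
adj(I−A) = [[0.55, 0.40], [0.15, 0.60]]
(I − A)⁻¹ = adj(I−A) / det(I−A) ≈
  [   2.0370     1.4815]
  [   0.5556     2.2222]
Δx = (I − A)⁻¹ Δd with Δd having +40 in the Sporting Goods component and 0 elsewhere.
So Δx_2 = L_22 · (+40), where L_22 = adj(I−A)_22 / det(I−A) = 0.60 / 0.2700.
Δx_2 = 0.60 × (+40) / 0.2700 = 24.00 / 0.2700 ≈ 88.89.

Δx_2 = 88.89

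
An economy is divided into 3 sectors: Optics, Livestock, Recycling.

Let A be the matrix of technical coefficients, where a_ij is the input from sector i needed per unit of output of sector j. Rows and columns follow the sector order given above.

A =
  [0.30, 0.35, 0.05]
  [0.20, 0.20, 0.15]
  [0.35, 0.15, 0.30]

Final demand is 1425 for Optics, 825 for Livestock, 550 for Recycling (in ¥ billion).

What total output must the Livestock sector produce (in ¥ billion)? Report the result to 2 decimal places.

x_L = 2479.34

I − A =
  [   0.70    -0.35    -0.05]
  [  -0.20     0.80    -0.15]
  [  -0.35    -0.15     0.70]
Cofactors of I−A, C_ij = (−1)^(i+j)·(minor ij) (rows/columns in the sector order above):
  C_11 = (0.80)(0.70) − (-0.15)(-0.15) = 0.5375
  C_12 = −[(-0.20)(0.70) − (-0.15)(-0.35)] = 0.1925
  C_13 = (-0.20)(-0.15) − (0.80)(-0.35) = 0.3100
  C_21 = −[(-0.35)(0.70) − (-0.05)(-0.15)] = 0.2525
  C_22 = (0.70)(0.70) − (-0.05)(-0.35) = 0.4725
  C_23 = −[(0.70)(-0.15) − (-0.35)(-0.35)] = 0.2275
  C_31 = (-0.35)(-0.15) − (-0.05)(0.80) = 0.0925
  C_32 = −[(0.70)(-0.15) − (-0.05)(-0.20)] = 0.1150
  C_33 = (0.70)(0.80) − (-0.35)(-0.20) = 0.4900
det(I−A) = Σ_j (I−A)_1j·C_1j = (0.70)(0.5375) + (-0.35)(0.1925) + (-0.05)(0.3100) = 0.293375
adj(I−A) = Cᵀ =
  [ 0.5375   0.2525   0.0925]
  [ 0.1925   0.4725   0.1150]
  [ 0.3100   0.2275   0.4900]
(I − A)⁻¹ = adj(I−A) / det(I−A) ≈
  [   1.8321     0.8607     0.3153]
  [   0.6562     1.6106     0.3920]
  [   1.0567     0.7755     1.6702]
x = (I − A)⁻¹ d = adj(I−A)·d / det(I−A), with det(I−A) = 0.293375:
  x_O = (0.5375·1425 + 0.2525·825 + 0.0925·550) / 0.293375 = 1025.125 / 0.293375 ≈ 3494.25
  x_L = (0.1925·1425 + 0.4725·825 + 0.1150·550) / 0.293375 = 727.375 / 0.293375 ≈ 2479.34
  x_R = (0.3100·1425 + 0.2275·825 + 0.4900·550) / 0.293375 = 898.9375 / 0.293375 ≈ 3064.12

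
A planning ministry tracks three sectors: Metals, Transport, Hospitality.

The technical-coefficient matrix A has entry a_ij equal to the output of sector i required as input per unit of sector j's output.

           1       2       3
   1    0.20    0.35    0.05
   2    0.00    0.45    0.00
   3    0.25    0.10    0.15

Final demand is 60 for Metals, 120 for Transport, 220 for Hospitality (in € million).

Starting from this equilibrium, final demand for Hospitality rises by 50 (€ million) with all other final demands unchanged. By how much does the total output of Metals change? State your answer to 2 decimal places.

Δx_1 = 3.75

I − A =
  [   0.80    -0.35    -0.05]
  [   0.00     0.55     0.00]
  [  -0.25    -0.10     0.85]
Cofactors of I−A, C_ij = (−1)^(i+j)·(minor ij) (rows/columns in the sector order above):
  C_11 = (0.55)(0.85) − (0.00)(-0.10) = 0.4675
  C_12 = −[(0.00)(0.85) − (0.00)(-0.25)] = 0.0000
  C_13 = (0.00)(-0.10) − (0.55)(-0.25) = 0.1375
  C_21 = −[(-0.35)(0.85) − (-0.05)(-0.10)] = 0.3025
  C_22 = (0.80)(0.85) − (-0.05)(-0.25) = 0.6675
  C_23 = −[(0.80)(-0.10) − (-0.35)(-0.25)] = 0.1675
  C_31 = (-0.35)(0.00) − (-0.05)(0.55) = 0.0275
  C_32 = −[(0.80)(0.00) − (-0.05)(0.00)] = 0.0000
  C_33 = (0.80)(0.55) − (-0.35)(0.00) = 0.4400
det(I−A) = Σ_j (I−A)_1j·C_1j = (0.80)(0.4675) + (-0.35)(0.0000) + (-0.05)(0.1375) = 0.367125
adj(I−A) = Cᵀ =
  [ 0.4675   0.3025   0.0275]
  [ 0.0000   0.6675   0.0000]
  [ 0.1375   0.1675   0.4400]
(I − A)⁻¹ = adj(I−A) / det(I−A) ≈
  [   1.2734     0.8240     0.0749]
  [   0.0000     1.8182     0.0000]
  [   0.3745     0.4562     1.1985]
Δx = (I − A)⁻¹ Δd with Δd having +50 in the Hospitality component and 0 elsewhere.
So Δx_1 = L_13 · (+50), where L_13 = adj(I−A)_13 / det(I−A) = 0.0275 / 0.367125.
Δx_1 = 0.0275 × (+50) / 0.367125 = 1.375 / 0.367125 ≈ 3.75.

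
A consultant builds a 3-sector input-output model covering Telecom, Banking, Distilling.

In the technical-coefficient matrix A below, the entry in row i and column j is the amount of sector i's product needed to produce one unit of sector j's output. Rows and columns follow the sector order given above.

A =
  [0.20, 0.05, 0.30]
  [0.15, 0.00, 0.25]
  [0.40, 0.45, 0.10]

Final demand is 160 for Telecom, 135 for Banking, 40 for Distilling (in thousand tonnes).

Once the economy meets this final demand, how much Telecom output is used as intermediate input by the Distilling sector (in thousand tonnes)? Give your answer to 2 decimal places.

I − A =
  [   0.80    -0.05    -0.30]
  [  -0.15     1.00    -0.25]
  [  -0.40    -0.45     0.90]
Cofactors of I−A, C_ij = (−1)^(i+j)·(minor ij) (rows/columns in the sector order above):
  C_11 = (1.00)(0.90) − (-0.25)(-0.45) = 0.7875
  C_12 = −[(-0.15)(0.90) − (-0.25)(-0.40)] = 0.2350
  C_13 = (-0.15)(-0.45) − (1.00)(-0.40) = 0.4675
  C_21 = −[(-0.05)(0.90) − (-0.30)(-0.45)] = 0.1800
  C_22 = (0.80)(0.90) − (-0.30)(-0.40) = 0.6000
  C_23 = −[(0.80)(-0.45) − (-0.05)(-0.40)] = 0.3800
  C_31 = (-0.05)(-0.25) − (-0.30)(1.00) = 0.3125
  C_32 = −[(0.80)(-0.25) − (-0.30)(-0.15)] = 0.2450
  C_33 = (0.80)(1.00) − (-0.05)(-0.15) = 0.7925
det(I−A) = Σ_j (I−A)_1j·C_1j = (0.80)(0.7875) + (-0.05)(0.2350) + (-0.30)(0.4675) = 0.4780
adj(I−A) = Cᵀ =
  [ 0.7875   0.1800   0.3125]
  [ 0.2350   0.6000   0.2450]
  [ 0.4675   0.3800   0.7925]
(I − A)⁻¹ = adj(I−A) / det(I−A) ≈
  [   1.6475     0.3766     0.6538]
  [   0.4916     1.2552     0.5126]
  [   0.9780     0.7950     1.6579]
First solve x = (I − A)⁻¹ d = adj(I−A)·d / det(I−A); in particular x_D = (0.4675·160 + 0.3800·135 + 0.7925·40) / 0.4780 = 157.80 / 0.4780 ≈ 330.1255.
Intermediate flow from T to D: z_TD = a_TD · x_D = 0.30 × 157.80 / 0.4780 = 47.34 / 0.4780 ≈ 99.04.

z_TD = 99.04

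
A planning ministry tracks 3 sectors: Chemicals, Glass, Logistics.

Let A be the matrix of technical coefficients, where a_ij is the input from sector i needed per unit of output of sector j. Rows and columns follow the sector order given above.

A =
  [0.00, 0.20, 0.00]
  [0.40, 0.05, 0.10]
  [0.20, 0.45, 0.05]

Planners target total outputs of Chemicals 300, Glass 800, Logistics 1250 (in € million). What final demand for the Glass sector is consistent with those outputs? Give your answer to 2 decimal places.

I − A =
  [   1.00    -0.20     0.00]
  [  -0.40     0.95    -0.10]
  [  -0.20    -0.45     0.95]
d = (I − A) x:
  d_C = (+1.00)·300 + (-0.20)·800 + (+0.00)·1250 = 140.00
  d_G = (-0.40)·300 + (+0.95)·800 + (-0.10)·1250 = 515.00
  d_L = (-0.20)·300 + (-0.45)·800 + (+0.95)·1250 = 767.50

d_G = 515.00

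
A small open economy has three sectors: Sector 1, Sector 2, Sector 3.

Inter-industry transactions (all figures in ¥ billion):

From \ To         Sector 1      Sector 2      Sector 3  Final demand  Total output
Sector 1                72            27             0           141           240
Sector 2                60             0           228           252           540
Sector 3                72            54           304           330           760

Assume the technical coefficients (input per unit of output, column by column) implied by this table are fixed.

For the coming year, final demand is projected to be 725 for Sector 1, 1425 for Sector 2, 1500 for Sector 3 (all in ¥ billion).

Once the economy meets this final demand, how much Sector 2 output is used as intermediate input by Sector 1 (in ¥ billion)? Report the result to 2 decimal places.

z_21 = 309.11

Technical coefficients a_ij = z_ij / X_j:
  a_11 = 72/240 = 0.30, a_21 = 60/240 = 0.25, a_31 = 72/240 = 0.30
  a_12 = 27/540 = 0.05, a_22 = 0/540 = 0.00, a_32 = 54/540 = 0.10
  a_13 = 0/760 = 0.00, a_23 = 228/760 = 0.30, a_33 = 304/760 = 0.40
I − A =
  [   0.70    -0.05     0.00]
  [  -0.25     1.00    -0.30]
  [  -0.30    -0.10     0.60]
Cofactors of I−A, C_ij = (−1)^(i+j)·(minor ij) (rows/columns in the sector order above):
  C_11 = (1.00)(0.60) − (-0.30)(-0.10) = 0.5700
  C_12 = −[(-0.25)(0.60) − (-0.30)(-0.30)] = 0.2400
  C_13 = (-0.25)(-0.10) − (1.00)(-0.30) = 0.3250
  C_21 = −[(-0.05)(0.60) − (0.00)(-0.10)] = 0.0300
  C_22 = (0.70)(0.60) − (0.00)(-0.30) = 0.4200
  C_23 = −[(0.70)(-0.10) − (-0.05)(-0.30)] = 0.0850
  C_31 = (-0.05)(-0.30) − (0.00)(1.00) = 0.0150
  C_32 = −[(0.70)(-0.30) − (0.00)(-0.25)] = 0.2100
  C_33 = (0.70)(1.00) − (-0.05)(-0.25) = 0.6875
det(I−A) = Σ_j (I−A)_1j·C_1j = (0.70)(0.5700) + (-0.05)(0.2400) + (0.00)(0.3250) = 0.3870
adj(I−A) = Cᵀ =
  [ 0.5700   0.0300   0.0150]
  [ 0.2400   0.4200   0.2100]
  [ 0.3250   0.0850   0.6875]
(I − A)⁻¹ = adj(I−A) / det(I−A) ≈
  [   1.4729     0.0775     0.0388]
  [   0.6202     1.0853     0.5426]
  [   0.8398     0.2196     1.7765]
First solve x = (I − A)⁻¹ d = adj(I−A)·d / det(I−A); in particular x_1 = (0.5700·725 + 0.0300·1425 + 0.0150·1500) / 0.3870 = 478.50 / 0.3870 ≈ 1236.4341.
Intermediate flow from 2 to 1: z_21 = a_21 · x_1 = 0.25 × 478.50 / 0.3870 = 119.625 / 0.3870 ≈ 309.11.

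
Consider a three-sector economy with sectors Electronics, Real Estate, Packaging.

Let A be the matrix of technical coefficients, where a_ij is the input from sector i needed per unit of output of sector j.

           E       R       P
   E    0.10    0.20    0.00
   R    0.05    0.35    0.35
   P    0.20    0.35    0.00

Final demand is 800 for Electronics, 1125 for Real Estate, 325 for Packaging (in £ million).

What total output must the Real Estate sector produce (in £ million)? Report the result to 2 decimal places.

I − A =
  [   0.90    -0.20     0.00]
  [  -0.05     0.65    -0.35]
  [  -0.20    -0.35     1.00]
Cofactors of I−A, C_ij = (−1)^(i+j)·(minor ij) (rows/columns in the sector order above):
  C_11 = (0.65)(1.00) − (-0.35)(-0.35) = 0.5275
  C_12 = −[(-0.05)(1.00) − (-0.35)(-0.20)] = 0.1200
  C_13 = (-0.05)(-0.35) − (0.65)(-0.20) = 0.1475
  C_21 = −[(-0.20)(1.00) − (0.00)(-0.35)] = 0.2000
  C_22 = (0.90)(1.00) − (0.00)(-0.20) = 0.9000
  C_23 = −[(0.90)(-0.35) − (-0.20)(-0.20)] = 0.3550
  C_31 = (-0.20)(-0.35) − (0.00)(0.65) = 0.0700
  C_32 = −[(0.90)(-0.35) − (0.00)(-0.05)] = 0.3150
  C_33 = (0.90)(0.65) − (-0.20)(-0.05) = 0.5750
det(I−A) = Σ_j (I−A)_1j·C_1j = (0.90)(0.5275) + (-0.20)(0.1200) + (0.00)(0.1475) = 0.45075
adj(I−A) = Cᵀ =
  [ 0.5275   0.2000   0.0700]
  [ 0.1200   0.9000   0.3150]
  [ 0.1475   0.3550   0.5750]
(I − A)⁻¹ = adj(I−A) / det(I−A) ≈
  [   1.1703     0.4437     0.1553]
  [   0.2662     1.9967     0.6988]
  [   0.3272     0.7876     1.2757]
x = (I − A)⁻¹ d = adj(I−A)·d / det(I−A), with det(I−A) = 0.45075:
  x_E = (0.5275·800 + 0.2000·1125 + 0.0700·325) / 0.45075 = 669.75 / 0.45075 ≈ 1485.86
  x_R = (0.1200·800 + 0.9000·1125 + 0.3150·325) / 0.45075 = 1210.875 / 0.45075 ≈ 2686.36
  x_P = (0.1475·800 + 0.3550·1125 + 0.5750·325) / 0.45075 = 704.25 / 0.45075 ≈ 1562.40

x_R = 2686.36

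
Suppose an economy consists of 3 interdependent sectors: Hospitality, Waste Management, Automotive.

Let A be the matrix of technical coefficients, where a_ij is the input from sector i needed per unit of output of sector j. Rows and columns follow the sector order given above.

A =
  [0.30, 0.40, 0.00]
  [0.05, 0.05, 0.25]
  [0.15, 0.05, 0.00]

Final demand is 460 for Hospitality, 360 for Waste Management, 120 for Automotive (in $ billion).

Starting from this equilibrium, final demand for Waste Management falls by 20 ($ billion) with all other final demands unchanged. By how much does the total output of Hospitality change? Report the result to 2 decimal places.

Δx_1 = -12.88

I − A =
  [   0.70    -0.40     0.00]
  [  -0.05     0.95    -0.25]
  [  -0.15    -0.05     1.00]
Cofactors of I−A, C_ij = (−1)^(i+j)·(minor ij) (rows/columns in the sector order above):
  C_11 = (0.95)(1.00) − (-0.25)(-0.05) = 0.9375
  C_12 = −[(-0.05)(1.00) − (-0.25)(-0.15)] = 0.0875
  C_13 = (-0.05)(-0.05) − (0.95)(-0.15) = 0.1450
  C_21 = −[(-0.40)(1.00) − (0.00)(-0.05)] = 0.4000
  C_22 = (0.70)(1.00) − (0.00)(-0.15) = 0.7000
  C_23 = −[(0.70)(-0.05) − (-0.40)(-0.15)] = 0.0950
  C_31 = (-0.40)(-0.25) − (0.00)(0.95) = 0.1000
  C_32 = −[(0.70)(-0.25) − (0.00)(-0.05)] = 0.1750
  C_33 = (0.70)(0.95) − (-0.40)(-0.05) = 0.6450
det(I−A) = Σ_j (I−A)_1j·C_1j = (0.70)(0.9375) + (-0.40)(0.0875) + (0.00)(0.1450) = 0.62125
adj(I−A) = Cᵀ =
  [ 0.9375   0.4000   0.1000]
  [ 0.0875   0.7000   0.1750]
  [ 0.1450   0.0950   0.6450]
(I − A)⁻¹ = adj(I−A) / det(I−A) ≈
  [   1.5091     0.6439     0.1610]
  [   0.1408     1.1268     0.2817]
  [   0.2334     0.1529     1.0382]
Δx = (I − A)⁻¹ Δd with Δd having -20 in the Waste Management component and 0 elsewhere.
So Δx_1 = L_12 · (-20), where L_12 = adj(I−A)_12 / det(I−A) = 0.4000 / 0.62125.
Δx_1 = 0.4000 × (-20) / 0.62125 = -8.00 / 0.62125 ≈ -12.88.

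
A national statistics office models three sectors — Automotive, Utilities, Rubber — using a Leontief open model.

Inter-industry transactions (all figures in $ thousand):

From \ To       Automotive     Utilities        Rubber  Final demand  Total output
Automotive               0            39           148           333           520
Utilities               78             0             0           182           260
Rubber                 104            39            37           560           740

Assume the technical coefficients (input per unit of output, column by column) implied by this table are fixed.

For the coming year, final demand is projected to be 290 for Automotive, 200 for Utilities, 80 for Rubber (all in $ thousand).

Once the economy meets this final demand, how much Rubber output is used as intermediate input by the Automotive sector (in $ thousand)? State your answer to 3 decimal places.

z_31 = 73.745

Technical coefficients a_ij = z_ij / X_j:
  a_11 = 0/520 = 0.00, a_21 = 78/520 = 0.15, a_31 = 104/520 = 0.20
  a_12 = 39/260 = 0.15, a_22 = 0/260 = 0.00, a_32 = 39/260 = 0.15
  a_13 = 148/740 = 0.20, a_23 = 0/740 = 0.00, a_33 = 37/740 = 0.05
I − A =
  [   1.00    -0.15    -0.20]
  [  -0.15     1.00     0.00]
  [  -0.20    -0.15     0.95]
Cofactors of I−A, C_ij = (−1)^(i+j)·(minor ij) (rows/columns in the sector order above):
  C_11 = (1.00)(0.95) − (0.00)(-0.15) = 0.9500
  C_12 = −[(-0.15)(0.95) − (0.00)(-0.20)] = 0.1425
  C_13 = (-0.15)(-0.15) − (1.00)(-0.20) = 0.2225
  C_21 = −[(-0.15)(0.95) − (-0.20)(-0.15)] = 0.1725
  C_22 = (1.00)(0.95) − (-0.20)(-0.20) = 0.9100
  C_23 = −[(1.00)(-0.15) − (-0.15)(-0.20)] = 0.1800
  C_31 = (-0.15)(0.00) − (-0.20)(1.00) = 0.2000
  C_32 = −[(1.00)(0.00) − (-0.20)(-0.15)] = 0.0300
  C_33 = (1.00)(1.00) − (-0.15)(-0.15) = 0.9775
det(I−A) = Σ_j (I−A)_1j·C_1j = (1.00)(0.9500) + (-0.15)(0.1425) + (-0.20)(0.2225) = 0.884125
adj(I−A) = Cᵀ =
  [ 0.9500   0.1725   0.2000]
  [ 0.1425   0.9100   0.0300]
  [ 0.2225   0.1800   0.9775]
(I − A)⁻¹ = adj(I−A) / det(I−A) ≈
  [   1.0745     0.1951     0.2262]
  [   0.1612     1.0293     0.0339]
  [   0.2517     0.2036     1.1056]
First solve x = (I − A)⁻¹ d = adj(I−A)·d / det(I−A); in particular x_1 = (0.9500·290 + 0.1725·200 + 0.2000·80) / 0.884125 = 326.00 / 0.884125 ≈ 368.72614.
Intermediate flow from 3 to 1: z_31 = a_31 · x_1 = 0.20 × 326.00 / 0.884125 = 65.20 / 0.884125 ≈ 73.745.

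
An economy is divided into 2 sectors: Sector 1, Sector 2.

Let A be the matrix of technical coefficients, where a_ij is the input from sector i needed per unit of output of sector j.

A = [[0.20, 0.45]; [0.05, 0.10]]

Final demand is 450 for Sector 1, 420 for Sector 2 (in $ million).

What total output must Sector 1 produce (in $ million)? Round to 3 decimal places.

x_1 = 851.613

I − A =
  [   0.80    -0.45]
  [  -0.05     0.90]
det(I−A) = (0.80)(0.90) − (-0.45)(-0.05) = 0.6975
adj(I−A) = [[0.90, 0.45], [0.05, 0.80]]
(I − A)⁻¹ = adj(I−A) / det(I−A) ≈
  [   1.2903     0.6452]
  [   0.0717     1.1470]
x = (I − A)⁻¹ d = adj(I−A)·d / det(I−A), with det(I−A) = 0.6975:
  x_1 = (0.90·450 + 0.45·420) / 0.6975 = 594.00 / 0.6975 ≈ 851.613
  x_2 = (0.05·450 + 0.80·420) / 0.6975 = 358.50 / 0.6975 ≈ 513.978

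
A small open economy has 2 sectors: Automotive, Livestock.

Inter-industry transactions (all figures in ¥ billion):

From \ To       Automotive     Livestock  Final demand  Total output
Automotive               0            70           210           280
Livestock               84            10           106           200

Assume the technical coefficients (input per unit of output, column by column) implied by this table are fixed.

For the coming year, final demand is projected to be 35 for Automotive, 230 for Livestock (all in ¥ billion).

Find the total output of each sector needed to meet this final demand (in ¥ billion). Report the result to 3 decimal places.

x_1 = 134.615, x_2 = 284.615

Technical coefficients a_ij = z_ij / X_j:
  a_11 = 0/280 = 0.00, a_21 = 84/280 = 0.30
  a_12 = 70/200 = 0.35, a_22 = 10/200 = 0.05
I − A =
  [   1.00    -0.35]
  [  -0.30     0.95]
det(I−A) = (1.00)(0.95) − (-0.35)(-0.30) = 0.8450
adj(I−A) = [[0.95, 0.35], [0.30, 1.00]]
(I − A)⁻¹ = adj(I−A) / det(I−A) ≈
  [   1.1243     0.4142]
  [   0.3550     1.1834]
x = (I − A)⁻¹ d = adj(I−A)·d / det(I−A), with det(I−A) = 0.8450:
  x_1 = (0.95·35 + 0.35·230) / 0.8450 = 113.75 / 0.8450 ≈ 134.615
  x_2 = (0.30·35 + 1.00·230) / 0.8450 = 240.50 / 0.8450 ≈ 284.615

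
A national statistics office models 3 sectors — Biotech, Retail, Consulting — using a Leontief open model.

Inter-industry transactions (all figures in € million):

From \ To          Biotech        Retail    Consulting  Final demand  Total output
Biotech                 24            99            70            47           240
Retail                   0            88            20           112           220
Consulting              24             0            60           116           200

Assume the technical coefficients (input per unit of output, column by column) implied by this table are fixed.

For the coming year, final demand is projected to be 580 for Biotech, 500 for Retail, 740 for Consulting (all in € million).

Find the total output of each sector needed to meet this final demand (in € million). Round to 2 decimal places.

Technical coefficients a_ij = z_ij / X_j:
  a_BB = 24/240 = 0.10, a_RB = 0/240 = 0.00, a_CB = 24/240 = 0.10
  a_BR = 99/220 = 0.45, a_RR = 88/220 = 0.40, a_CR = 0/220 = 0.00
  a_BC = 70/200 = 0.35, a_RC = 20/200 = 0.10, a_CC = 60/200 = 0.30
I − A =
  [   0.90    -0.45    -0.35]
  [   0.00     0.60    -0.10]
  [  -0.10     0.00     0.70]
Cofactors of I−A, C_ij = (−1)^(i+j)·(minor ij) (rows/columns in the sector order above):
  C_11 = (0.60)(0.70) − (-0.10)(0.00) = 0.4200
  C_12 = −[(0.00)(0.70) − (-0.10)(-0.10)] = 0.0100
  C_13 = (0.00)(0.00) − (0.60)(-0.10) = 0.0600
  C_21 = −[(-0.45)(0.70) − (-0.35)(0.00)] = 0.3150
  C_22 = (0.90)(0.70) − (-0.35)(-0.10) = 0.5950
  C_23 = −[(0.90)(0.00) − (-0.45)(-0.10)] = 0.0450
  C_31 = (-0.45)(-0.10) − (-0.35)(0.60) = 0.2550
  C_32 = −[(0.90)(-0.10) − (-0.35)(0.00)] = 0.0900
  C_33 = (0.90)(0.60) − (-0.45)(0.00) = 0.5400
det(I−A) = Σ_j (I−A)_1j·C_1j = (0.90)(0.4200) + (-0.45)(0.0100) + (-0.35)(0.0600) = 0.3525
adj(I−A) = Cᵀ =
  [ 0.4200   0.3150   0.2550]
  [ 0.0100   0.5950   0.0900]
  [ 0.0600   0.0450   0.5400]
(I − A)⁻¹ = adj(I−A) / det(I−A) ≈
  [   1.1915     0.8936     0.7234]
  [   0.0284     1.6879     0.2553]
  [   0.1702     0.1277     1.5319]
x = (I − A)⁻¹ d = adj(I−A)·d / det(I−A), with det(I−A) = 0.3525:
  x_B = (0.4200·580 + 0.3150·500 + 0.2550·740) / 0.3525 = 589.80 / 0.3525 ≈ 1673.19
  x_R = (0.0100·580 + 0.5950·500 + 0.0900·740) / 0.3525 = 369.90 / 0.3525 ≈ 1049.36
  x_C = (0.0600·580 + 0.0450·500 + 0.5400·740) / 0.3525 = 456.90 / 0.3525 ≈ 1296.17

x_B = 1673.19, x_R = 1049.36, x_C = 1296.17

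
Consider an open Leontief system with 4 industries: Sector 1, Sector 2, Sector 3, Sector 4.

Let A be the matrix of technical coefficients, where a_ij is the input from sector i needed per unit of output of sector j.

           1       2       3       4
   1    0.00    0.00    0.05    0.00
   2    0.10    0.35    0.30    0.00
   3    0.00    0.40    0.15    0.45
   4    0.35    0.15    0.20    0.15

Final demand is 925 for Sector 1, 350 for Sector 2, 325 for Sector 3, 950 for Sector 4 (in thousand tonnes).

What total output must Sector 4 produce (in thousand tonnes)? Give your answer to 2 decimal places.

x_4 = 2499.23

I − A =
  [   1.00     0.00    -0.05     0.00]
  [  -0.10     0.65    -0.30     0.00]
  [   0.00    -0.40     0.85    -0.45]
  [  -0.35    -0.15    -0.20     0.85]
Compute the cofactors C_ij = (−1)^(i+j)·(3×3 minor ij) of I−A; the adjugate is their transpose:
adj(I−A) = Cᵀ =
  [ 0.288875   0.020375   0.027625   0.014625]
  [ 0.110500   0.624625   0.259250   0.137250]
  [ 0.143125   0.407500   0.552500   0.292500]
  [ 0.172125   0.214500   0.187125   0.430500]
det(I−A) = Σ_j (I−A)_1j·C_1j = (1.00)(0.288875) + (0.00)(0.110500) + (-0.05)(0.143125) + (0.00)(0.172125) = 0.28171875
(I − A)⁻¹ = adj(I−A) / det(I−A) ≈
  [   1.0254     0.0723     0.0981     0.0519]
  [   0.3922     2.2172     0.9202     0.4872]
  [   0.5080     1.4465     1.9612     1.0383]
  [   0.6110     0.7614     0.6642     1.5281]
x = (I − A)⁻¹ d = adj(I−A)·d / det(I−A), with det(I−A) = 0.28171875:
  x_1 = (0.288875·925 + 0.020375·350 + 0.027625·325 + 0.014625·950) / 0.28171875 = 297.2125 / 0.28171875 ≈ 1055.00
  x_2 = (0.110500·925 + 0.624625·350 + 0.259250·325 + 0.137250·950) / 0.28171875 = 535.475 / 0.28171875 ≈ 1900.74
  x_3 = (0.143125·925 + 0.407500·350 + 0.552500·325 + 0.292500·950) / 0.28171875 = 732.453125 / 0.28171875 ≈ 2599.94
  x_4 = (0.172125·925 + 0.214500·350 + 0.187125·325 + 0.430500·950) / 0.28171875 = 704.08125 / 0.28171875 ≈ 2499.23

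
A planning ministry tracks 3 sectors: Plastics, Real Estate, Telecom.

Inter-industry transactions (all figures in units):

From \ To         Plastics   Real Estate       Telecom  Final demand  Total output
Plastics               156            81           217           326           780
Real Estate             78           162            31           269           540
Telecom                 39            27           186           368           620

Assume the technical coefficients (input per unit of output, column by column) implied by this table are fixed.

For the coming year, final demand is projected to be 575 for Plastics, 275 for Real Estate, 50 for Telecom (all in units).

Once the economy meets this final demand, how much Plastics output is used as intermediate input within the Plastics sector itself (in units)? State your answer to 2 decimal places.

Technical coefficients a_ij = z_ij / X_j:
  a_PP = 156/780 = 0.20, a_RP = 78/780 = 0.10, a_TP = 39/780 = 0.05
  a_PR = 81/540 = 0.15, a_RR = 162/540 = 0.30, a_TR = 27/540 = 0.05
  a_PT = 217/620 = 0.35, a_RT = 31/620 = 0.05, a_TT = 186/620 = 0.30
I − A =
  [   0.80    -0.15    -0.35]
  [  -0.10     0.70    -0.05]
  [  -0.05    -0.05     0.70]
Cofactors of I−A, C_ij = (−1)^(i+j)·(minor ij) (rows/columns in the sector order above):
  C_11 = (0.70)(0.70) − (-0.05)(-0.05) = 0.4875
  C_12 = −[(-0.10)(0.70) − (-0.05)(-0.05)] = 0.0725
  C_13 = (-0.10)(-0.05) − (0.70)(-0.05) = 0.0400
  C_21 = −[(-0.15)(0.70) − (-0.35)(-0.05)] = 0.1225
  C_22 = (0.80)(0.70) − (-0.35)(-0.05) = 0.5425
  C_23 = −[(0.80)(-0.05) − (-0.15)(-0.05)] = 0.0475
  C_31 = (-0.15)(-0.05) − (-0.35)(0.70) = 0.2525
  C_32 = −[(0.80)(-0.05) − (-0.35)(-0.10)] = 0.0750
  C_33 = (0.80)(0.70) − (-0.15)(-0.10) = 0.5450
det(I−A) = Σ_j (I−A)_1j·C_1j = (0.80)(0.4875) + (-0.15)(0.0725) + (-0.35)(0.0400) = 0.365125
adj(I−A) = Cᵀ =
  [ 0.4875   0.1225   0.2525]
  [ 0.0725   0.5425   0.0750]
  [ 0.0400   0.0475   0.5450]
(I − A)⁻¹ = adj(I−A) / det(I−A) ≈
  [   1.3352     0.3355     0.6915]
  [   0.1986     1.4858     0.2054]
  [   0.1096     0.1301     1.4926]
First solve x = (I − A)⁻¹ d = adj(I−A)·d / det(I−A); in particular x_P = (0.4875·575 + 0.1225·275 + 0.2525·50) / 0.365125 = 326.625 / 0.365125 ≈ 894.5567.
Intermediate flow from P to P: z_PP = a_PP · x_P = 0.20 × 326.625 / 0.365125 = 65.325 / 0.365125 ≈ 178.91.

z_PP = 178.91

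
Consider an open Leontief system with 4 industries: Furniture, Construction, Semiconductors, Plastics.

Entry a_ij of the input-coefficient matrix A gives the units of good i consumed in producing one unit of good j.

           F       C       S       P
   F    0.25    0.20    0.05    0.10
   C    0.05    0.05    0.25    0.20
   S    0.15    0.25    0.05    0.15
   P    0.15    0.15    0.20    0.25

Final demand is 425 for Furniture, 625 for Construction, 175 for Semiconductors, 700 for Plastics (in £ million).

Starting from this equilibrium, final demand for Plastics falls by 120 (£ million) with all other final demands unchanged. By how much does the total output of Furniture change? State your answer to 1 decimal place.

I − A =
  [   0.75    -0.20    -0.05    -0.10]
  [  -0.05     0.95    -0.25    -0.20]
  [  -0.15    -0.25     0.95    -0.15]
  [  -0.15    -0.15    -0.20     0.75]
Compute the cofactors C_ij = (−1)^(i+j)·(3×3 minor ij) of I−A; the adjugate is their transpose:
adj(I−A) = Cᵀ =
  [ 0.557375   0.166250   0.102375   0.139125]
  [ 0.102375   0.487875   0.171250   0.178000]
  [ 0.141750   0.183000   0.483375   0.164375]
  [ 0.169750   0.179625   0.183625   0.605250]
det(I−A) = Σ_j (I−A)_1j·C_1j = (0.75)(0.557375) + (-0.20)(0.102375) + (-0.05)(0.141750) + (-0.10)(0.169750) = 0.37349375
(I − A)⁻¹ = adj(I−A) / det(I−A) ≈
  [   1.4923     0.4451     0.2741     0.3725]
  [   0.2741     1.3062     0.4585     0.4766]
  [   0.3795     0.4900     1.2942     0.4401]
  [   0.4545     0.4809     0.4916     1.6205]
Δx = (I − A)⁻¹ Δd with Δd having -120 in the Plastics component and 0 elsewhere.
So Δx_F = L_FP · (-120), where L_FP = adj(I−A)_FP / det(I−A) = 0.139125 / 0.37349375.
Δx_F = 0.139125 × (-120) / 0.37349375 = -16.695 / 0.37349375 ≈ -44.7.

Δx_F = -44.7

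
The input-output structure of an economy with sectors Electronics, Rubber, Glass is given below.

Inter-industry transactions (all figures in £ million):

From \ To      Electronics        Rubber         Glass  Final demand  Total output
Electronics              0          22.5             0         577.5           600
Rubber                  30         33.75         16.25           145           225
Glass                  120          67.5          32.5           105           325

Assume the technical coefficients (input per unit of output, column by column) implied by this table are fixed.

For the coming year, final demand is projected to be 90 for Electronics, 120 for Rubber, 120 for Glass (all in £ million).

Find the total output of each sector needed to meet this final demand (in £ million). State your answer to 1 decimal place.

Technical coefficients a_ij = z_ij / X_j:
  a_EE = 0/600 = 0.00, a_RE = 30/600 = 0.05, a_GE = 120/600 = 0.20
  a_ER = 22.5/225 = 0.10, a_RR = 33.75/225 = 0.15, a_GR = 67.5/225 = 0.30
  a_EG = 0/325 = 0.00, a_RG = 16.25/325 = 0.05, a_GG = 32.5/325 = 0.10
I − A =
  [   1.00    -0.10     0.00]
  [  -0.05     0.85    -0.05]
  [  -0.20    -0.30     0.90]
Cofactors of I−A, C_ij = (−1)^(i+j)·(minor ij) (rows/columns in the sector order above):
  C_11 = (0.85)(0.90) − (-0.05)(-0.30) = 0.7500
  C_12 = −[(-0.05)(0.90) − (-0.05)(-0.20)] = 0.0550
  C_13 = (-0.05)(-0.30) − (0.85)(-0.20) = 0.1850
  C_21 = −[(-0.10)(0.90) − (0.00)(-0.30)] = 0.0900
  C_22 = (1.00)(0.90) − (0.00)(-0.20) = 0.9000
  C_23 = −[(1.00)(-0.30) − (-0.10)(-0.20)] = 0.3200
  C_31 = (-0.10)(-0.05) − (0.00)(0.85) = 0.0050
  C_32 = −[(1.00)(-0.05) − (0.00)(-0.05)] = 0.0500
  C_33 = (1.00)(0.85) − (-0.10)(-0.05) = 0.8450
det(I−A) = Σ_j (I−A)_1j·C_1j = (1.00)(0.7500) + (-0.10)(0.0550) + (0.00)(0.1850) = 0.7445
adj(I−A) = Cᵀ =
  [ 0.7500   0.0900   0.0050]
  [ 0.0550   0.9000   0.0500]
  [ 0.1850   0.3200   0.8450]
(I − A)⁻¹ = adj(I−A) / det(I−A) ≈
  [   1.0074     0.1209     0.0067]
  [   0.0739     1.2089     0.0672]
  [   0.2485     0.4298     1.1350]
x = (I − A)⁻¹ d = adj(I−A)·d / det(I−A), with det(I−A) = 0.7445:
  x_E = (0.7500·90 + 0.0900·120 + 0.0050·120) / 0.7445 = 78.90 / 0.7445 ≈ 106.0
  x_R = (0.0550·90 + 0.9000·120 + 0.0500·120) / 0.7445 = 118.95 / 0.7445 ≈ 159.8
  x_G = (0.1850·90 + 0.3200·120 + 0.8450·120) / 0.7445 = 156.45 / 0.7445 ≈ 210.1

x_E = 106.0, x_R = 159.8, x_G = 210.1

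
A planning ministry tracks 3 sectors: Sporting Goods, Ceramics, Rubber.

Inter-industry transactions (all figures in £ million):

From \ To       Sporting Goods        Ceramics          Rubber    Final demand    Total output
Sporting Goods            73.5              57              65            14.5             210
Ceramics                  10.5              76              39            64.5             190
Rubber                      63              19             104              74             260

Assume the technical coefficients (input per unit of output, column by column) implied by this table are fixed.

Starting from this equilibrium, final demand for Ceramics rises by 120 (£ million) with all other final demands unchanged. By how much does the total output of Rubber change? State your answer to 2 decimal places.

Δx_R = 119.61

Technical coefficients a_ij = z_ij / X_j:
  a_SS = 73.5/210 = 0.35, a_CS = 10.5/210 = 0.05, a_RS = 63/210 = 0.30
  a_SC = 57/190 = 0.30, a_CC = 76/190 = 0.40, a_RC = 19/190 = 0.10
  a_SR = 65/260 = 0.25, a_CR = 39/260 = 0.15, a_RR = 104/260 = 0.40
I − A =
  [   0.65    -0.30    -0.25]
  [  -0.05     0.60    -0.15]
  [  -0.30    -0.10     0.60]
Cofactors of I−A, C_ij = (−1)^(i+j)·(minor ij) (rows/columns in the sector order above):
  C_11 = (0.60)(0.60) − (-0.15)(-0.10) = 0.3450
  C_12 = −[(-0.05)(0.60) − (-0.15)(-0.30)] = 0.0750
  C_13 = (-0.05)(-0.10) − (0.60)(-0.30) = 0.1850
  C_21 = −[(-0.30)(0.60) − (-0.25)(-0.10)] = 0.2050
  C_22 = (0.65)(0.60) − (-0.25)(-0.30) = 0.3150
  C_23 = −[(0.65)(-0.10) − (-0.30)(-0.30)] = 0.1550
  C_31 = (-0.30)(-0.15) − (-0.25)(0.60) = 0.1950
  C_32 = −[(0.65)(-0.15) − (-0.25)(-0.05)] = 0.1100
  C_33 = (0.65)(0.60) − (-0.30)(-0.05) = 0.3750
det(I−A) = Σ_j (I−A)_1j·C_1j = (0.65)(0.3450) + (-0.30)(0.0750) + (-0.25)(0.1850) = 0.1555
adj(I−A) = Cᵀ =
  [ 0.3450   0.2050   0.1950]
  [ 0.0750   0.3150   0.1100]
  [ 0.1850   0.1550   0.3750]
(I − A)⁻¹ = adj(I−A) / det(I−A) ≈
  [   2.2186     1.3183     1.2540]
  [   0.4823     2.0257     0.7074]
  [   1.1897     0.9968     2.4116]
Δx = (I − A)⁻¹ Δd with Δd having +120 in the Ceramics component and 0 elsewhere.
So Δx_R = L_RC · (+120), where L_RC = adj(I−A)_RC / det(I−A) = 0.1550 / 0.1555.
Δx_R = 0.1550 × (+120) / 0.1555 = 18.60 / 0.1555 ≈ 119.61.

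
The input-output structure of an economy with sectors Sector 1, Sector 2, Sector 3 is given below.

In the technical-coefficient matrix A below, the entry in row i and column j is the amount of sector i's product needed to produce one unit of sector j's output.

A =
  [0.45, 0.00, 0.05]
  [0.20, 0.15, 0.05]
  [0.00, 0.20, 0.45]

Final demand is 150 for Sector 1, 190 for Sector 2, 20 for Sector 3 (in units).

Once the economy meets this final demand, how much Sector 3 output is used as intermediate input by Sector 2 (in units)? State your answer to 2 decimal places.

z_32 = 59.87

I − A =
  [   0.55     0.00    -0.05]
  [  -0.20     0.85    -0.05]
  [   0.00    -0.20     0.55]
Cofactors of I−A, C_ij = (−1)^(i+j)·(minor ij) (rows/columns in the sector order above):
  C_11 = (0.85)(0.55) − (-0.05)(-0.20) = 0.4575
  C_12 = −[(-0.20)(0.55) − (-0.05)(0.00)] = 0.1100
  C_13 = (-0.20)(-0.20) − (0.85)(0.00) = 0.0400
  C_21 = −[(0.00)(0.55) − (-0.05)(-0.20)] = 0.0100
  C_22 = (0.55)(0.55) − (-0.05)(0.00) = 0.3025
  C_23 = −[(0.55)(-0.20) − (0.00)(0.00)] = 0.1100
  C_31 = (0.00)(-0.05) − (-0.05)(0.85) = 0.0425
  C_32 = −[(0.55)(-0.05) − (-0.05)(-0.20)] = 0.0375
  C_33 = (0.55)(0.85) − (0.00)(-0.20) = 0.4675
det(I−A) = Σ_j (I−A)_1j·C_1j = (0.55)(0.4575) + (0.00)(0.1100) + (-0.05)(0.0400) = 0.249625
adj(I−A) = Cᵀ =
  [ 0.4575   0.0100   0.0425]
  [ 0.1100   0.3025   0.0375]
  [ 0.0400   0.1100   0.4675]
(I − A)⁻¹ = adj(I−A) / det(I−A) ≈
  [   1.8327     0.0401     0.1703]
  [   0.4407     1.2118     0.1502]
  [   0.1602     0.4407     1.8728]
First solve x = (I − A)⁻¹ d = adj(I−A)·d / det(I−A); in particular x_2 = (0.1100·150 + 0.3025·190 + 0.0375·20) / 0.249625 = 74.725 / 0.249625 ≈ 299.3490.
Intermediate flow from 3 to 2: z_32 = a_32 · x_2 = 0.20 × 74.725 / 0.249625 = 14.945 / 0.249625 ≈ 59.87.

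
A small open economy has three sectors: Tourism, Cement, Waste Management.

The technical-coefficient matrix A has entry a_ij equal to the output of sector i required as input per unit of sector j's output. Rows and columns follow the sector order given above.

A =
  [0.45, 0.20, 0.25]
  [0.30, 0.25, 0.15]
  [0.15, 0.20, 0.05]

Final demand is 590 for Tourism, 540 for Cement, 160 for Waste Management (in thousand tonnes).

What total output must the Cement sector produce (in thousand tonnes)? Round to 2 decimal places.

x_2 = 1730.47

I − A =
  [   0.55    -0.20    -0.25]
  [  -0.30     0.75    -0.15]
  [  -0.15    -0.20     0.95]
Cofactors of I−A, C_ij = (−1)^(i+j)·(minor ij) (rows/columns in the sector order above):
  C_11 = (0.75)(0.95) − (-0.15)(-0.20) = 0.6825
  C_12 = −[(-0.30)(0.95) − (-0.15)(-0.15)] = 0.3075
  C_13 = (-0.30)(-0.20) − (0.75)(-0.15) = 0.1725
  C_21 = −[(-0.20)(0.95) − (-0.25)(-0.20)] = 0.2400
  C_22 = (0.55)(0.95) − (-0.25)(-0.15) = 0.4850
  C_23 = −[(0.55)(-0.20) − (-0.20)(-0.15)] = 0.1400
  C_31 = (-0.20)(-0.15) − (-0.25)(0.75) = 0.2175
  C_32 = −[(0.55)(-0.15) − (-0.25)(-0.30)] = 0.1575
  C_33 = (0.55)(0.75) − (-0.20)(-0.30) = 0.3525
det(I−A) = Σ_j (I−A)_1j·C_1j = (0.55)(0.6825) + (-0.20)(0.3075) + (-0.25)(0.1725) = 0.27075
adj(I−A) = Cᵀ =
  [ 0.6825   0.2400   0.2175]
  [ 0.3075   0.4850   0.1575]
  [ 0.1725   0.1400   0.3525]
(I − A)⁻¹ = adj(I−A) / det(I−A) ≈
  [   2.5208     0.8864     0.8033]
  [   1.1357     1.7913     0.5817]
  [   0.6371     0.5171     1.3019]
x = (I − A)⁻¹ d = adj(I−A)·d / det(I−A), with det(I−A) = 0.27075:
  x_1 = (0.6825·590 + 0.2400·540 + 0.2175·160) / 0.27075 = 567.075 / 0.27075 ≈ 2094.46
  x_2 = (0.3075·590 + 0.4850·540 + 0.1575·160) / 0.27075 = 468.525 / 0.27075 ≈ 1730.47
  x_3 = (0.1725·590 + 0.1400·540 + 0.3525·160) / 0.27075 = 233.775 / 0.27075 ≈ 863.43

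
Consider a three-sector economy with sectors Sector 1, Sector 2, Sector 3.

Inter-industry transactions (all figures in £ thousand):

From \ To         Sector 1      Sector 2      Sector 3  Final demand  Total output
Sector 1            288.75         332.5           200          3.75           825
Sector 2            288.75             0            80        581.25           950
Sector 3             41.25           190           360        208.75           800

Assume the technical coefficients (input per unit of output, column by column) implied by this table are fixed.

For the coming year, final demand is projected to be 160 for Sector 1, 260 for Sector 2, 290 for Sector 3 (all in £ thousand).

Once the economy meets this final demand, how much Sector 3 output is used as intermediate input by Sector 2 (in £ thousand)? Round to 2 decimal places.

Technical coefficients a_ij = z_ij / X_j:
  a_11 = 288.75/825 = 0.35, a_21 = 288.75/825 = 0.35, a_31 = 41.25/825 = 0.05
  a_12 = 332.5/950 = 0.35, a_22 = 0/950 = 0.00, a_32 = 190/950 = 0.20
  a_13 = 200/800 = 0.25, a_23 = 80/800 = 0.10, a_33 = 360/800 = 0.45
I − A =
  [   0.65    -0.35    -0.25]
  [  -0.35     1.00    -0.10]
  [  -0.05    -0.20     0.55]
Cofactors of I−A, C_ij = (−1)^(i+j)·(minor ij) (rows/columns in the sector order above):
  C_11 = (1.00)(0.55) − (-0.10)(-0.20) = 0.5300
  C_12 = −[(-0.35)(0.55) − (-0.10)(-0.05)] = 0.1975
  C_13 = (-0.35)(-0.20) − (1.00)(-0.05) = 0.1200
  C_21 = −[(-0.35)(0.55) − (-0.25)(-0.20)] = 0.2425
  C_22 = (0.65)(0.55) − (-0.25)(-0.05) = 0.3450
  C_23 = −[(0.65)(-0.20) − (-0.35)(-0.05)] = 0.1475
  C_31 = (-0.35)(-0.10) − (-0.25)(1.00) = 0.2850
  C_32 = −[(0.65)(-0.10) − (-0.25)(-0.35)] = 0.1525
  C_33 = (0.65)(1.00) − (-0.35)(-0.35) = 0.5275
det(I−A) = Σ_j (I−A)_1j·C_1j = (0.65)(0.5300) + (-0.35)(0.1975) + (-0.25)(0.1200) = 0.245375
adj(I−A) = Cᵀ =
  [ 0.5300   0.2425   0.2850]
  [ 0.1975   0.3450   0.1525]
  [ 0.1200   0.1475   0.5275]
(I − A)⁻¹ = adj(I−A) / det(I−A) ≈
  [   2.1600     0.9883     1.1615]
  [   0.8049     1.4060     0.6215]
  [   0.4890     0.6011     2.1498]
First solve x = (I − A)⁻¹ d = adj(I−A)·d / det(I−A); in particular x_2 = (0.1975·160 + 0.3450·260 + 0.1525·290) / 0.245375 = 165.525 / 0.245375 ≈ 674.5797.
Intermediate flow from 3 to 2: z_32 = a_32 · x_2 = 0.20 × 165.525 / 0.245375 = 33.105 / 0.245375 ≈ 134.92.

z_32 = 134.92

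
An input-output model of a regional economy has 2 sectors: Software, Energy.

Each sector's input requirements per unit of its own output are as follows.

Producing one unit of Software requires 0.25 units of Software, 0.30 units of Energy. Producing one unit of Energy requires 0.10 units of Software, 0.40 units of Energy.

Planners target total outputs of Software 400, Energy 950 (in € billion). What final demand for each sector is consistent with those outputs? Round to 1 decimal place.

d_S = 205.0, d_E = 450.0

I − A =
  [   0.75    -0.10]
  [  -0.30     0.60]
d = (I − A) x:
  d_S = (+0.75)·400 + (-0.10)·950 = 205.0
  d_E = (-0.30)·400 + (+0.60)·950 = 450.0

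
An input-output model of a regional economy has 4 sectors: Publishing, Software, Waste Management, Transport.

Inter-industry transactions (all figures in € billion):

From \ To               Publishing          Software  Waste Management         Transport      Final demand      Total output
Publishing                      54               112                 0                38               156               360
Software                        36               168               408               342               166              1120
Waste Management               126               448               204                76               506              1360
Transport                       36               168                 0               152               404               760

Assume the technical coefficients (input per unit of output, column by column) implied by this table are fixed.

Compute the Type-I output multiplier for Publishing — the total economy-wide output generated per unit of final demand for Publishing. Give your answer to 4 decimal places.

m_1 = 2.9294

Technical coefficients a_ij = z_ij / X_j:
  a_11 = 54/360 = 0.15, a_21 = 36/360 = 0.10, a_31 = 126/360 = 0.35, a_41 = 36/360 = 0.10
  a_12 = 112/1120 = 0.10, a_22 = 168/1120 = 0.15, a_32 = 448/1120 = 0.40, a_42 = 168/1120 = 0.15
  a_13 = 0/1360 = 0.00, a_23 = 408/1360 = 0.30, a_33 = 204/1360 = 0.15, a_43 = 0/1360 = 0.00
  a_14 = 38/760 = 0.05, a_24 = 342/760 = 0.45, a_34 = 76/760 = 0.10, a_44 = 152/760 = 0.20
I − A =
  [   0.85    -0.10     0.00    -0.05]
  [  -0.10     0.85    -0.30    -0.45]
  [  -0.35    -0.40     0.85    -0.10]
  [  -0.10    -0.15     0.00     0.80]
Compute the cofactors C_ij = (−1)^(i+j)·(3×3 minor ij) of I−A; the adjugate is their transpose:
adj(I−A) = Cᵀ =
  [ 0.420125   0.074375   0.026250   0.071375]
  [ 0.193250   0.573750   0.202500   0.360125]
  [ 0.274375   0.314375   0.503125   0.256875]
  [ 0.088750   0.116875   0.041250   0.493125]
det(I−A) = Σ_j (I−A)_1j·C_1j = (0.85)(0.420125) + (-0.10)(0.193250) + (0.00)(0.274375) + (-0.05)(0.088750) = 0.33334375
(I − A)⁻¹ = adj(I−A) / det(I−A) ≈
  [   1.26034     0.22312     0.07875     0.21412]
  [   0.57973     1.72120     0.60748     1.08034]
  [   0.82310     0.94310     1.50933     0.77060]
  [   0.26624     0.35061     0.12375     1.47933]
The output multiplier for sector j is the column-j sum of the Leontief inverse (I − A)⁻¹ = adj(I−A) / det(I−A).
Column 1 of adj(I−A): (0.420125, 0.193250, 0.274375, 0.088750); det(I−A) = 0.33334375.
m_1 = (0.420125 + 0.193250 + 0.274375 + 0.088750) / 0.33334375 = 0.9765 / 0.33334375 ≈ 2.9294.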